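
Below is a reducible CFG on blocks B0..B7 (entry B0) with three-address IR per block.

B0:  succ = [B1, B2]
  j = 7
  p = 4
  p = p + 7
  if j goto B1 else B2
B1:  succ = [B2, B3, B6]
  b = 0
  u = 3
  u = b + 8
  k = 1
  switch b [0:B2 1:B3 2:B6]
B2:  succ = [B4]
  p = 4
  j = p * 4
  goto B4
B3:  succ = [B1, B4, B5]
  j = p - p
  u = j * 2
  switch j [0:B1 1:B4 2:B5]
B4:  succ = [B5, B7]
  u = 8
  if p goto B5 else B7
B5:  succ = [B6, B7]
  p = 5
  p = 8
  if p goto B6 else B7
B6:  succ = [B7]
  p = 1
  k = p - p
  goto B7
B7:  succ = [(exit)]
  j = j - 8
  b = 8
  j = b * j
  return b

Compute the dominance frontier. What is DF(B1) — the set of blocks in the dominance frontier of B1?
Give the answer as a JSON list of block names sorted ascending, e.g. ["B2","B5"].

Answer: ["B1", "B2", "B4", "B5", "B6"]

Working:
idom tree: B1←B0 B2←B0 B3←B1 B4←B0 B5←B0 B6←B0 B7←B0
Join-block Dom:
  B1: preds {B0,B3}: {B0} ∩ {B0,B1,B3} = {B0}; idom=B0
  B2: preds {B0,B1}: {B0} ∩ {B0,B1} = {B0}; idom=B0
  B4: preds {B2,B3}: {B0,B2} ∩ {B0,B1,B3} = {B0}; idom=B0
  B5: preds {B3,B4}: {B0,B1,B3} ∩ {B0,B4} = {B0}; idom=B0
  B6: preds {B1,B5}: {B0,B1} ∩ {B0,B5} = {B0}; idom=B0
  B7: preds {B4,B5,B6}: {B0,B4} ∩ {B0,B5} ∩ {B0,B6} = {B0}; idom=B0

Frontier:
  B1←B0: walk · to B0
  B1←B3: walk B3→B1 to B0
  B2←B0: walk · to B0
  B2←B1: walk B1 to B0
  B4←B2: walk B2 to B0
  B4←B3: walk B3→B1 to B0
  B5←B3: walk B3→B1 to B0
  B5←B4: walk B4 to B0
  B6←B1: walk B1 to B0
  B6←B5: walk B5 to B0
  B7←B4: walk B4 to B0
  B7←B5: walk B5 to B0
  B7←B6: walk B6 to B0
  DF(B0)=∅
  DF(B1)={B1,B2,B4,B5,B6}
  DF(B2)={B4}
  DF(B3)={B1,B4,B5}
  DF(B4)={B5,B7}
  DF(B5)={B6,B7}
  DF(B6)={B7}
  DF(B7)=∅

DF(B1) = ["B1", "B2", "B4", "B5", "B6"]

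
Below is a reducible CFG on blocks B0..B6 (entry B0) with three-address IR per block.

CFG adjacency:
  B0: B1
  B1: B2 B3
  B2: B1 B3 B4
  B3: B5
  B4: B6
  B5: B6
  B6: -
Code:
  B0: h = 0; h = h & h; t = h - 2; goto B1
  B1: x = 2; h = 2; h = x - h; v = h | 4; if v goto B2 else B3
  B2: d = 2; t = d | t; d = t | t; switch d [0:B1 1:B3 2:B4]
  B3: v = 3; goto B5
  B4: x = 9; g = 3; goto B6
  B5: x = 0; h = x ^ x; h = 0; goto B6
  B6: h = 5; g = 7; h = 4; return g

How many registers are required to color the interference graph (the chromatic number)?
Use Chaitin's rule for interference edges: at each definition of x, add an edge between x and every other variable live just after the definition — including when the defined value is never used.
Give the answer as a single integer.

Per-block:
  B0: def={h,t} ue=∅
  B1: def={h,v,x} ue=∅
  B2: def={d,t} ue={t}
  B3: def={v} ue=∅
  B4: def={g,x} ue=∅
  B5: def={h,x} ue=∅
  B6: def={g,h} ue=∅

Live sets:
  live B0: ∅→{t}
  live B1: {t}→{t}
  live B2: {t}→{t}
  live B3: ∅→∅
  live B4: ∅→∅
  live B5: ∅→∅
  live B6: ∅→∅

Interfere edges:
  d: {t}
  g: {h}
  h: {g,t,x}
  t: {d,h,v,x}
  v: {t}
  x: {h,t}

Colouring:
  {h,t,x} pairwise interfere (3-clique) ⇒ χ ≥ 3
  3-colouring: R0={g,t}  R1={d,h,v}  R2={x}
  χ = 3

Answer: 3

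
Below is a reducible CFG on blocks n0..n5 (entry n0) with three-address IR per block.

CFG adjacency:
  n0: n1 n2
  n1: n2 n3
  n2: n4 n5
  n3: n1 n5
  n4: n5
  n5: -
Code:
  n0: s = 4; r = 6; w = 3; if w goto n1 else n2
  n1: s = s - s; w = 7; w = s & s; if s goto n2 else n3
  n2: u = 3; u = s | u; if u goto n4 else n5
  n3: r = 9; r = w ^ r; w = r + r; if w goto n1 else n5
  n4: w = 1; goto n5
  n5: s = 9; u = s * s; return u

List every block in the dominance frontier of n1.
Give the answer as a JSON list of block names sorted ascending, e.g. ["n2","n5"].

Answer: ["n1", "n2", "n5"]

Working:
idom tree: n1←n0 n2←n0 n3←n1 n4←n2 n5←n0
Dom∩ at merges:
  n1: preds {n0,n3}: {n0} ∩ {n0,n1,n3} = {n0}; idom=n0
  n2: preds {n0,n1}: {n0} ∩ {n0,n1} = {n0}; idom=n0
  n5: preds {n2,n3,n4}: {n0,n2} ∩ {n0,n1,n3} ∩ {n0,n2,n4} = {n0}; idom=n0

DF walk-up:
  join n1 pred n0: · stop@n0
  join n1 pred n3: n3→n1 stop@n0
  join n2 pred n0: · stop@n0
  join n2 pred n1: n1 stop@n0
  join n5 pred n2: n2 stop@n0
  join n5 pred n3: n3→n1 stop@n0
  join n5 pred n4: n4→n2 stop@n0
  DF(n0)=∅
  DF(n1)={n1,n2,n5}
  DF(n2)={n5}
  DF(n3)={n1,n5}
  DF(n4)={n5}
  DF(n5)=∅

DF(n1) = ["n1", "n2", "n5"]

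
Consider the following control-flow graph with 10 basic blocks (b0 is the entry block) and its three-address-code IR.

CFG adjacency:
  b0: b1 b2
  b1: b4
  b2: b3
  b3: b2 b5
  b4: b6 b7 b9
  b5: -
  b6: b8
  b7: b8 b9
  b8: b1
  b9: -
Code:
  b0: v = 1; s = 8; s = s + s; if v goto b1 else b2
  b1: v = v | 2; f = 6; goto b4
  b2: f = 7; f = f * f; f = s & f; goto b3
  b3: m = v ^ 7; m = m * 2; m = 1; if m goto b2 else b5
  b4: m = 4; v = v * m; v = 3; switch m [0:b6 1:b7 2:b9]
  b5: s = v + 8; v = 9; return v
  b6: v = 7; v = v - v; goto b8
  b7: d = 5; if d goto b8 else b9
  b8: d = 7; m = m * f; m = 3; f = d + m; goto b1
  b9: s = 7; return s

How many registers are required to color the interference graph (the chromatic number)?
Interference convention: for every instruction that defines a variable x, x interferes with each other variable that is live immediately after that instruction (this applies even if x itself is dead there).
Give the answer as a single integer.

Answer: 4

Derivation:
def/use:
  b0 def {s,v} use ∅
  b1 def {f,v} use {v}
  b2 def {f} use {s}
  b3 def {m} use {v}
  b4 def {m,v} use {v}
  b5 def {s,v} use {v}
  b6 def {v} use ∅
  b7 def {d} use ∅
  b8 def {d,f,m} use {f,m}
  b9 def {s} use ∅

Backward fixpoint:
  b0: in=∅ out={s,v}
  b1: in={v} out={f,v}
  b2: in={s,v} out={s,v}
  b3: in={s,v} out={s,v}
  b4: in={f,v} out={f,m,v}
  b5: in={v} out=∅
  b6: in={f,m} out={f,m,v}
  b7: in={f,m,v} out={f,m,v}
  b8: in={f,m,v} out={v}
  b9: in=∅ out=∅

Interference:
  d — {f,m,v}
  f — {d,m,s,v}
  m — {d,f,s,v}
  s — {f,m,v}
  v — {d,f,m,s}

Chromatic number:
  clique {d,f,m,v} ⇒ need ≥ 4
  assign d→r3 f→r0 m→r1 s→r3 v→r2 — no edge inside a register ⇒ χ ≤ 4
  χ = 4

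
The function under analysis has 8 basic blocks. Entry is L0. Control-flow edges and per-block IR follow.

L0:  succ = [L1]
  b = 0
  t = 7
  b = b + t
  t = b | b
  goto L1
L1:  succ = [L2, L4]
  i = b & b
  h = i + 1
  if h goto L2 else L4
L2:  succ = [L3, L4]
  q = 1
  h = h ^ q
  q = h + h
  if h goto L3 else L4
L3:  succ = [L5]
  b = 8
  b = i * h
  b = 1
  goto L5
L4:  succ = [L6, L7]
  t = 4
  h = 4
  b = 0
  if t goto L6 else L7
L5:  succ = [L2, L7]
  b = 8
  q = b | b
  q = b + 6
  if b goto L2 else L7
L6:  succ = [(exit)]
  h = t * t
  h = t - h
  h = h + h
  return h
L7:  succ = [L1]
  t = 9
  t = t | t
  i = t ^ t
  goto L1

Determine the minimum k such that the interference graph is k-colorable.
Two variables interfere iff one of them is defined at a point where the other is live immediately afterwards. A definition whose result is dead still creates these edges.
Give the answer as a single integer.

def/use:
  L0: def={b,t} ue=∅
  L1: def={h,i} ue={b}
  L2: def={h,q} ue={h}
  L3: def={b} ue={h,i}
  L4: def={b,h,t} ue=∅
  L5: def={b,q} ue=∅
  L6: def={h} ue={t}
  L7: def={i,t} ue=∅

Liveness:
  L0 li=∅ lo={b}
  L1 li={b} lo={h,i}
  L2 li={h,i} lo={h,i}
  L3 li={h,i} lo={h,i}
  L4 li=∅ lo={b,t}
  L5 li={h,i} lo={b,h,i}
  L6 li={t} lo=∅
  L7 li={b} lo={b}

Interference:
  b↔{h,i,q,t}
  h↔{b,i,q,t}
  i↔{b,h,q}
  q↔{b,h,i}
  t↔{b,h}

Chromatic number:
  {b,h,i,q} pairwise interfere (4-clique) ⇒ χ ≥ 4
  assign b→c0 h→c1 i→c2 q→c3 t→c2 — no edge inside a register ⇒ χ ≤ 4
  χ = 4

Answer: 4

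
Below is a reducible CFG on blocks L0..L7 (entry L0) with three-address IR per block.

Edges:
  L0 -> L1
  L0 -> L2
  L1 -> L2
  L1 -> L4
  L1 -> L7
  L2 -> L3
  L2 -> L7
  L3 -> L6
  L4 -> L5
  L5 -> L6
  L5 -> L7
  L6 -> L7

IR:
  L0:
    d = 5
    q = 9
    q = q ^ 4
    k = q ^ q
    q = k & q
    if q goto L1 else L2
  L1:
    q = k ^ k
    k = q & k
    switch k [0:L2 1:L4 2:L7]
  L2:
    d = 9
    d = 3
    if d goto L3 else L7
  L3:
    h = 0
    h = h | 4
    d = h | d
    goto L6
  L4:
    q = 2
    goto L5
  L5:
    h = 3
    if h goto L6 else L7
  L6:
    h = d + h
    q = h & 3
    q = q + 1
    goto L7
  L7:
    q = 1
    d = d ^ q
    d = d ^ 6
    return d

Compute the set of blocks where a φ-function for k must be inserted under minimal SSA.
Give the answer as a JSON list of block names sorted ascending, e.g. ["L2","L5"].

idom tree: L1←L0 L2←L0 L3←L2 L4←L1 L5←L4 L6←L0 L7←L0
Dom at joins:
  L2: preds {L0,L1}: {L0} ∩ {L0,L1} = {L0}; idom=L0
  L6: preds {L3,L5}: {L0,L2,L3} ∩ {L0,L1,L4,L5} = {L0}; idom=L0
  L7: preds {L1,L2,L5,L6}: {L0,L1} ∩ {L0,L2} ∩ {L0,L1,L4,L5} ∩ {L0,L6} = {L0}; idom=L0

Frontier:
  join L2 pred L0: · stop@L0
  join L2 pred L1: L1 stop@L0
  join L6 pred L3: L3→L2 stop@L0
  join L6 pred L5: L5→L4→L1 stop@L0
  join L7 pred L1: L1 stop@L0
  join L7 pred L2: L2 stop@L0
  join L7 pred L5: L5→L4→L1 stop@L0
  join L7 pred L6: L6 stop@L0
  L0: DF=∅
  L1: DF={L2,L6,L7}
  L2: DF={L6,L7}
  L3: DF={L6}
  L4: DF={L6,L7}
  L5: DF={L6,L7}
  L6: DF={L7}
  L7: DF=∅

φ for k: defs {L0,L1}
  DF⁺ = {L2,L6,L7}

Answer: ["L2", "L6", "L7"]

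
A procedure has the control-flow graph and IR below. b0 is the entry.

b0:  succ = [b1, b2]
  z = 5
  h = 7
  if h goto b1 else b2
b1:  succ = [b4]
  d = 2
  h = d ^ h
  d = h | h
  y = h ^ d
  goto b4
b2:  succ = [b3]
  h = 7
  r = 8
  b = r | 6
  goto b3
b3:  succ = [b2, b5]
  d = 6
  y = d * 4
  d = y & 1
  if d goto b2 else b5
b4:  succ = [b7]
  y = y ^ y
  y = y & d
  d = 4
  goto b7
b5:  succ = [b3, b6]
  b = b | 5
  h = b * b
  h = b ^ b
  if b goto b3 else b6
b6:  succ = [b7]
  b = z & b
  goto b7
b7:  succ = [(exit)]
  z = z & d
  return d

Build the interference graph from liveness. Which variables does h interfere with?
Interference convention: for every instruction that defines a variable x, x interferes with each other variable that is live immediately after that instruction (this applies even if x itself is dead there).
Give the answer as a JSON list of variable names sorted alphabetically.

Answer: ["b", "d", "z"]

Working:
Per-block:
  b0: {h,z} / ∅
  b1: {d,h,y} / {h}
  b2: {b,h,r} / ∅
  b3: {d,y} / ∅
  b4: {d,y} / {d,y}
  b5: {b,h} / {b}
  b6: {b} / {b,z}
  b7: {z} / {d,z}

Liveness:
  live b0: ∅→{h,z}
  live b1: {h,z}→{d,y,z}
  live b2: {z}→{b,z}
  live b3: {b,z}→{b,d,z}
  live b4: {d,y,z}→{d,z}
  live b5: {b,d,z}→{b,d,z}
  live b6: {b,d,z}→{d,z}
  live b7: {d,z}→∅

Interference:
  b↔{d,h,y,z}
  d↔{b,h,y,z}
  h↔{b,d,z}
  r↔{z}
  y↔{b,d,z}
  z↔{b,d,h,r,y}

N(h) = ["b", "d", "z"]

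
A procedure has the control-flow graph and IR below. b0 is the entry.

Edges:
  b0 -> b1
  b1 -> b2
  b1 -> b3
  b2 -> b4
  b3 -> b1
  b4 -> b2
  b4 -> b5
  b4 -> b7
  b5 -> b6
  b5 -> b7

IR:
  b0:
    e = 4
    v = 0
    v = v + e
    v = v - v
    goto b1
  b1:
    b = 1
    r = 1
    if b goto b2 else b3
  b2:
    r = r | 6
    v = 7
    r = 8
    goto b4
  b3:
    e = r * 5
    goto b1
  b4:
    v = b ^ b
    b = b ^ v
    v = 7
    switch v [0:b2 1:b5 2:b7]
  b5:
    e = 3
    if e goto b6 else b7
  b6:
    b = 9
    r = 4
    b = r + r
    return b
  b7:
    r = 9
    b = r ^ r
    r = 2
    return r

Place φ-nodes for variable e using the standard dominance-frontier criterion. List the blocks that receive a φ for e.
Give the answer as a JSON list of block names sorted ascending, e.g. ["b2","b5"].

Answer: ["b1", "b7"]

Derivation:
idom tree: b1←b0 b2←b1 b3←b1 b4←b2 b5←b4 b6←b5 b7←b4
Dom∩ at merges:
  b1: preds {b0,b3}: {b0} ∩ {b0,b1,b3} = {b0}; idom=b0
  b2: preds {b1,b4}: {b0,b1} ∩ {b0,b1,b2,b4} = {b0,b1}; idom=b1
  b7: preds {b4,b5}: {b0,b1,b2,b4} ∩ {b0,b1,b2,b4,b5} = {b0,b1,b2,b4}; idom=b4

Frontier:
  join b1 pred b0: · stop@b0
  join b1 pred b3: b3→b1 stop@b0
  join b2 pred b1: · stop@b1
  join b2 pred b4: b4→b2 stop@b1
  join b7 pred b4: · stop@b4
  join b7 pred b5: b5 stop@b4
  DF(b0)=∅
  DF(b1)={b1}
  DF(b2)={b2}
  DF(b3)={b1}
  DF(b4)={b2}
  DF(b5)={b7}
  DF(b6)=∅
  DF(b7)=∅

φ for e: defs {b0,b3,b5}
  DF⁺ = {b1,b7}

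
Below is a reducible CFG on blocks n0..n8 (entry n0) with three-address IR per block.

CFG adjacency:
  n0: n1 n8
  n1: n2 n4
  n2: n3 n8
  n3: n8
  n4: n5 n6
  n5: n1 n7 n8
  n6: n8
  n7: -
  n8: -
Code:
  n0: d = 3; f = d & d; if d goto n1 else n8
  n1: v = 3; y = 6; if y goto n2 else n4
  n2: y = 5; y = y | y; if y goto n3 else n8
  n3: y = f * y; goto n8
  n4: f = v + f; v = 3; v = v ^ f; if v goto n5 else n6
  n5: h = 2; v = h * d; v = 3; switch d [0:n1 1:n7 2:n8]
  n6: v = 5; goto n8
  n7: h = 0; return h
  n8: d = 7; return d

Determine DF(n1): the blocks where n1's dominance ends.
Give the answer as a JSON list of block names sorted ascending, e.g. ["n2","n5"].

Answer: ["n1", "n8"]

Derivation:
idom tree: n1←n0 n2←n1 n3←n2 n4←n1 n5←n4 n6←n4 n7←n5 n8←n0
Dom∩ at merges:
  n1: preds {n0,n5}: {n0} ∩ {n0,n1,n4,n5} = {n0}; idom=n0
  n8: preds {n0,n2,n3,n5,n6}: {n0} ∩ {n0,n1,n2} ∩ {n0,n1,n2,n3} ∩ {n0,n1,n4,n5} ∩ {n0,n1,n4,n6} = {n0}; idom=n0

DF derivation:
  join n1 pred n0: · stop@n0
  join n1 pred n5: n5→n4→n1 stop@n0
  join n8 pred n0: · stop@n0
  join n8 pred n2: n2→n1 stop@n0
  join n8 pred n3: n3→n2→n1 stop@n0
  join n8 pred n5: n5→n4→n1 stop@n0
  join n8 pred n6: n6→n4→n1 stop@n0
  n0 → ∅
  n1 → {n1,n8}
  n2 → {n8}
  n3 → {n8}
  n4 → {n1,n8}
  n5 → {n1,n8}
  n6 → {n8}
  n7 → ∅
  n8 → ∅

DF(n1) = ["n1", "n8"]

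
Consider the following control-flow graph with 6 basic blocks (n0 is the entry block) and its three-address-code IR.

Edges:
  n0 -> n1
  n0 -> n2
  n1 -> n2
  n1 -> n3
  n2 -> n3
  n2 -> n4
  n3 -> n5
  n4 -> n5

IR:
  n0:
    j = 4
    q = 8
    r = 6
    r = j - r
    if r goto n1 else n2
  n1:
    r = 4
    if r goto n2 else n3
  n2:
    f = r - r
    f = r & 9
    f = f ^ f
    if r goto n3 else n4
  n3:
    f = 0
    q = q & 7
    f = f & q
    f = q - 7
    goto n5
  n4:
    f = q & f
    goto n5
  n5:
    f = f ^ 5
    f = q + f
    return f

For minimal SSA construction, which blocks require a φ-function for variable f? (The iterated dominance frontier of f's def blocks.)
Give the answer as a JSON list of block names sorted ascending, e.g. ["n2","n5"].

idom tree: n1←n0 n2←n0 n3←n0 n4←n2 n5←n0
Dom∩ at merges:
  n2: preds {n0,n1}: {n0} ∩ {n0,n1} = {n0}; idom=n0
  n3: preds {n1,n2}: {n0,n1} ∩ {n0,n2} = {n0}; idom=n0
  n5: preds {n3,n4}: {n0,n3} ∩ {n0,n2,n4} = {n0}; idom=n0

DF walk-up:
  join n2 pred n0: · stop@n0
  join n2 pred n1: n1 stop@n0
  join n3 pred n1: n1 stop@n0
  join n3 pred n2: n2 stop@n0
  join n5 pred n3: n3 stop@n0
  join n5 pred n4: n4→n2 stop@n0
  n0: DF=∅
  n1: DF={n2,n3}
  n2: DF={n3,n5}
  n3: DF={n5}
  n4: DF={n5}
  n5: DF=∅

φ for f: defs {n2,n3,n4,n5}
  DF⁺ = {n3,n5}

Answer: ["n3", "n5"]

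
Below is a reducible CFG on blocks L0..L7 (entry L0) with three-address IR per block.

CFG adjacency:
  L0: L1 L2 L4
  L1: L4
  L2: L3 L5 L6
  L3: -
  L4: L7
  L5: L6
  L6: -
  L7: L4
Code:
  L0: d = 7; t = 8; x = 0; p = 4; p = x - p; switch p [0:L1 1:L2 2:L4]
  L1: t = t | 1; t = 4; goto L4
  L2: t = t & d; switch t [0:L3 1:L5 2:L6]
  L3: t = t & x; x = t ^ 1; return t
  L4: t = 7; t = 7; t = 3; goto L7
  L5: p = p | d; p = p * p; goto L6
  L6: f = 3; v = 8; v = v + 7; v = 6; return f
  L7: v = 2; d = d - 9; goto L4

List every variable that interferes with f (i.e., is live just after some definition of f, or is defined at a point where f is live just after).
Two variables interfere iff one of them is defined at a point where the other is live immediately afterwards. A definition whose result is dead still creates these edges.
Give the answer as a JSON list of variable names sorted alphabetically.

def/use:
  L0 def {d,p,t,x} use ∅
  L1 def {t} use {t}
  L2 def {t} use {d,t}
  L3 def {t,x} use {t,x}
  L4 def {t} use ∅
  L5 def {p} use {d,p}
  L6 def {f,v} use ∅
  L7 def {d,v} use {d}

Live sets:
  L0 li=∅ lo={d,p,t,x}
  L1 li={d,t} lo={d}
  L2 li={d,p,t,x} lo={d,p,t,x}
  L3 li={t,x} lo=∅
  L4 li={d} lo={d}
  L5 li={d,p} lo=∅
  L6 li=∅ lo=∅
  L7 li={d} lo={d}

Interfere edges:
  d↔{p,t,v,x}
  f↔{v}
  p↔{d,t,x}
  t↔{d,p,x}
  v↔{d,f}
  x↔{d,p,t}

N(f) = ["v"]

Answer: ["v"]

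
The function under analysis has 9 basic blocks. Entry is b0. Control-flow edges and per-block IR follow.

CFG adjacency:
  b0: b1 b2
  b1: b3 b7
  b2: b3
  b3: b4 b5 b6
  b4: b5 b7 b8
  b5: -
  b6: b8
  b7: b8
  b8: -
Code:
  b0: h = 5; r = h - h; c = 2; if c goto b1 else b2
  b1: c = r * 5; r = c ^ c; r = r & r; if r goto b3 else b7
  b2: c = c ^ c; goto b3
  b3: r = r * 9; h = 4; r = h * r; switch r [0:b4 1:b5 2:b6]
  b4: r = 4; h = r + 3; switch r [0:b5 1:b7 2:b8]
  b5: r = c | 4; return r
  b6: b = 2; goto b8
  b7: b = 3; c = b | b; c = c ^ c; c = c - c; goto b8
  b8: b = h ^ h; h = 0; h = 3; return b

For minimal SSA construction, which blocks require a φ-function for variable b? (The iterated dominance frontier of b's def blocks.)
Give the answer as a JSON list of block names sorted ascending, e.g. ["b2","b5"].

Answer: ["b8"]

Working:
idom tree: b1←b0 b2←b0 b3←b0 b4←b3 b5←b3 b6←b3 b7←b0 b8←b0
Join-block Dom:
  b3: preds {b1,b2}: {b0,b1} ∩ {b0,b2} = {b0}; idom=b0
  b5: preds {b3,b4}: {b0,b3} ∩ {b0,b3,b4} = {b0,b3}; idom=b3
  b7: preds {b1,b4}: {b0,b1} ∩ {b0,b3,b4} = {b0}; idom=b0
  b8: preds {b4,b6,b7}: {b0,b3,b4} ∩ {b0,b3,b6} ∩ {b0,b7} = {b0}; idom=b0

Frontier:
  b3←b1: walk b1 to b0
  b3←b2: walk b2 to b0
  b5←b3: walk · to b3
  b5←b4: walk b4 to b3
  b7←b1: walk b1 to b0
  b7←b4: walk b4→b3 to b0
  b8←b4: walk b4→b3 to b0
  b8←b6: walk b6→b3 to b0
  b8←b7: walk b7 to b0
  DF(b0)=∅
  DF(b1)={b3,b7}
  DF(b2)={b3}
  DF(b3)={b7,b8}
  DF(b4)={b5,b7,b8}
  DF(b5)=∅
  DF(b6)={b8}
  DF(b7)={b8}
  DF(b8)=∅

φ for b: defs {b6,b7,b8}
  DF⁺ = {b8}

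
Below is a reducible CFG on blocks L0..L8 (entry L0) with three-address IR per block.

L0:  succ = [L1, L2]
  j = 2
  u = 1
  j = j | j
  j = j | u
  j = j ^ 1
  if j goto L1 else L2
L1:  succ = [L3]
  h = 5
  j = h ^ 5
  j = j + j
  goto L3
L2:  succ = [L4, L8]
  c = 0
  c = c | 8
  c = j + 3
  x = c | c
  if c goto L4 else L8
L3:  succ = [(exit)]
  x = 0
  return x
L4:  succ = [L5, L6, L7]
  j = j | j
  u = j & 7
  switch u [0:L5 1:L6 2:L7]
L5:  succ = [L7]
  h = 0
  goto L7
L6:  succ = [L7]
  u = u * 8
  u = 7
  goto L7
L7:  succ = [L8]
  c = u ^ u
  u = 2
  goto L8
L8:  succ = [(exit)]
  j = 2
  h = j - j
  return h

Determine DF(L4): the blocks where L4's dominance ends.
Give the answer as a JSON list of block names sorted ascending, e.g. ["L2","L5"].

idom tree: L1←L0 L2←L0 L3←L1 L4←L2 L5←L4 L6←L4 L7←L4 L8←L2
Dom∩ at merges:
  L7: preds {L4,L5,L6}: {L0,L2,L4} ∩ {L0,L2,L4,L5} ∩ {L0,L2,L4,L6} = {L0,L2,L4}; idom=L4
  L8: preds {L2,L7}: {L0,L2} ∩ {L0,L2,L4,L7} = {L0,L2}; idom=L2

DF walk-up:
  join L7 pred L4: · stop@L4
  join L7 pred L5: L5 stop@L4
  join L7 pred L6: L6 stop@L4
  join L8 pred L2: · stop@L2
  join L8 pred L7: L7→L4 stop@L2
  L0 → ∅
  L1 → ∅
  L2 → ∅
  L3 → ∅
  L4 → {L8}
  L5 → {L7}
  L6 → {L7}
  L7 → {L8}
  L8 → ∅

DF(L4) = ["L8"]

Answer: ["L8"]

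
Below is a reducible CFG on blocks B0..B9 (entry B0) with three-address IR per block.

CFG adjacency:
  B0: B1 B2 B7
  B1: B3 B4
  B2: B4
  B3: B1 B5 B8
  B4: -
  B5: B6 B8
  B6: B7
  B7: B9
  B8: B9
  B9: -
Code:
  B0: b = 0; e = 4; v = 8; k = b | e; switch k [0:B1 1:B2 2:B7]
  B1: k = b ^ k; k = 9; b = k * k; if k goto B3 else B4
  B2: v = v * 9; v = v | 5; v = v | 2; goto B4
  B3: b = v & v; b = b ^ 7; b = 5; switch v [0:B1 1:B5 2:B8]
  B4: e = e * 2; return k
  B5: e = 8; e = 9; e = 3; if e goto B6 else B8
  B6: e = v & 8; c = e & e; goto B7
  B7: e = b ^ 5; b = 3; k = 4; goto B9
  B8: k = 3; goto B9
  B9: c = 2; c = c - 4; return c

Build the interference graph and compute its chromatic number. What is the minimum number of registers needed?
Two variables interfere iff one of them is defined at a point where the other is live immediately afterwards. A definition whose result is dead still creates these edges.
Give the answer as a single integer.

Answer: 4

Working:
Block summaries:
  B0: def={b,e,k,v} ue=∅
  B1: def={b,k} ue={b,k}
  B2: def={v} ue={v}
  B3: def={b} ue={v}
  B4: def={e} ue={e,k}
  B5: def={e} ue=∅
  B6: def={c,e} ue={v}
  B7: def={b,e,k} ue={b}
  B8: def={k} ue=∅
  B9: def={c} ue=∅

Liveness:
  B0: in=∅ out={b,e,k,v}
  B1: in={b,e,k,v} out={e,k,v}
  B2: in={e,k,v} out={e,k}
  B3: in={e,k,v} out={b,e,k,v}
  B4: in={e,k} out=∅
  B5: in={b,v} out={b,v}
  B6: in={b,v} out={b}
  B7: in={b} out=∅
  B8: in=∅ out=∅
  B9: in=∅ out=∅

Conflict graph:
  b↔{c,e,k,v}
  c↔{b}
  e↔{b,k,v}
  k↔{b,e,v}
  v↔{b,e,k}

Chromatic number:
  {b,e,k,v} pairwise interfere (4-clique) ⇒ χ ≥ 4
  assign b→r0 c→r1 e→r1 k→r2 v→r3 — no edge inside a register ⇒ χ ≤ 4
  χ = 4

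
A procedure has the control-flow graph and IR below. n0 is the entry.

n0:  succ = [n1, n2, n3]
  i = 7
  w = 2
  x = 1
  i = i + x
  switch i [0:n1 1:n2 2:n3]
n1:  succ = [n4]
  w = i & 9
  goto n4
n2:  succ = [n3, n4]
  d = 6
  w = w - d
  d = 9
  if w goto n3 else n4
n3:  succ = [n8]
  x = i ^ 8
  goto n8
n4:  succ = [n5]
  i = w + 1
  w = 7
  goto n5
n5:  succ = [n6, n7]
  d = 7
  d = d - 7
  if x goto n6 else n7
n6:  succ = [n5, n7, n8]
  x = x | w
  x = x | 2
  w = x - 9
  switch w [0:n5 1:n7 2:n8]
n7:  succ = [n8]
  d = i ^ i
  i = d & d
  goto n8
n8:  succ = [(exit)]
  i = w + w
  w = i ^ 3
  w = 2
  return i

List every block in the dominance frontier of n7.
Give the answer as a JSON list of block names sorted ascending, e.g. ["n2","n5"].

idom tree: n1←n0 n2←n0 n3←n0 n4←n0 n5←n4 n6←n5 n7←n5 n8←n0
Join-block Dom:
  n3: preds {n0,n2}: {n0} ∩ {n0,n2} = {n0}; idom=n0
  n4: preds {n1,n2}: {n0,n1} ∩ {n0,n2} = {n0}; idom=n0
  n5: preds {n4,n6}: {n0,n4} ∩ {n0,n4,n5,n6} = {n0,n4}; idom=n4
  n7: preds {n5,n6}: {n0,n4,n5} ∩ {n0,n4,n5,n6} = {n0,n4,n5}; idom=n5
  n8: preds {n3,n6,n7}: {n0,n3} ∩ {n0,n4,n5,n6} ∩ {n0,n4,n5,n7} = {n0}; idom=n0

Frontier:
  join n3 pred n0: · stop@n0
  join n3 pred n2: n2 stop@n0
  join n4 pred n1: n1 stop@n0
  join n4 pred n2: n2 stop@n0
  join n5 pred n4: · stop@n4
  join n5 pred n6: n6→n5 stop@n4
  join n7 pred n5: · stop@n5
  join n7 pred n6: n6 stop@n5
  join n8 pred n3: n3 stop@n0
  join n8 pred n6: n6→n5→n4 stop@n0
  join n8 pred n7: n7→n5→n4 stop@n0
  n0 → ∅
  n1 → {n4}
  n2 → {n3,n4}
  n3 → {n8}
  n4 → {n8}
  n5 → {n5,n8}
  n6 → {n5,n7,n8}
  n7 → {n8}
  n8 → ∅

DF(n7) = ["n8"]

Answer: ["n8"]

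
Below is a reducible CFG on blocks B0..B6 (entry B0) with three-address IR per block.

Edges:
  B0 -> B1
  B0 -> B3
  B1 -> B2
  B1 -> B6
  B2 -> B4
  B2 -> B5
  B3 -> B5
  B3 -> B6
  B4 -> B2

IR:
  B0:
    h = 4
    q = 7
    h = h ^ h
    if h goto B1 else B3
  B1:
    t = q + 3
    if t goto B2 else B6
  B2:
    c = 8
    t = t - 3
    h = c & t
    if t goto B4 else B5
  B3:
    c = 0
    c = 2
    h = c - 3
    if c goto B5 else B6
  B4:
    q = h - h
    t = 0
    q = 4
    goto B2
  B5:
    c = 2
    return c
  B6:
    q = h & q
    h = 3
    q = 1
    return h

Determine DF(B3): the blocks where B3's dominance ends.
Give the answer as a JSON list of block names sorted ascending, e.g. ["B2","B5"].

idom tree: B1←B0 B2←B1 B3←B0 B4←B2 B5←B0 B6←B0
Dom∩ at merges:
  B2: preds {B1,B4}: {B0,B1} ∩ {B0,B1,B2,B4} = {B0,B1}; idom=B1
  B5: preds {B2,B3}: {B0,B1,B2} ∩ {B0,B3} = {B0}; idom=B0
  B6: preds {B1,B3}: {B0,B1} ∩ {B0,B3} = {B0}; idom=B0

Frontier:
  join B2 pred B1: · stop@B1
  join B2 pred B4: B4→B2 stop@B1
  join B5 pred B2: B2→B1 stop@B0
  join B5 pred B3: B3 stop@B0
  join B6 pred B1: B1 stop@B0
  join B6 pred B3: B3 stop@B0
  DF(B0)=∅
  DF(B1)={B5,B6}
  DF(B2)={B2,B5}
  DF(B3)={B5,B6}
  DF(B4)={B2}
  DF(B5)=∅
  DF(B6)=∅

DF(B3) = ["B5", "B6"]

Answer: ["B5", "B6"]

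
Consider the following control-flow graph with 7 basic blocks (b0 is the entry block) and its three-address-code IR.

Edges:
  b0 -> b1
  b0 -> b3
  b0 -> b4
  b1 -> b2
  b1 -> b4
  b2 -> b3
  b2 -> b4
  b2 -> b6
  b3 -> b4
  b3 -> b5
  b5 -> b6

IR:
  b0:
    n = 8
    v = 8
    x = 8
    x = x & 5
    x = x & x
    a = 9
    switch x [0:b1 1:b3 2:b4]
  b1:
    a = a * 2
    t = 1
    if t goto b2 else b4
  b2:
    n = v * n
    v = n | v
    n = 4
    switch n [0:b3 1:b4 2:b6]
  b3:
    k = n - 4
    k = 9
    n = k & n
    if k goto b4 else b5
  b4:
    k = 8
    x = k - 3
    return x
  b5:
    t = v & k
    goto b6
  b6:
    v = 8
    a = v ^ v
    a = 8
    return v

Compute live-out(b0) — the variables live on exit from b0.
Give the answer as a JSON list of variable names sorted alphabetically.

def/use:
  b0: {a,n,v,x} / ∅
  b1: {a,t} / {a}
  b2: {n,v} / {n,v}
  b3: {k,n} / {n}
  b4: {k,x} / ∅
  b5: {t} / {k,v}
  b6: {a,v} / ∅

Live sets:
  live b0: ∅→{a,n,v}
  live b1: {a,n,v}→{n,v}
  live b2: {n,v}→{n,v}
  live b3: {n,v}→{k,v}
  live b4: ∅→∅
  live b5: {k,v}→∅
  live b6: ∅→∅

live-out(b0) = ["a", "n", "v"]

Answer: ["a", "n", "v"]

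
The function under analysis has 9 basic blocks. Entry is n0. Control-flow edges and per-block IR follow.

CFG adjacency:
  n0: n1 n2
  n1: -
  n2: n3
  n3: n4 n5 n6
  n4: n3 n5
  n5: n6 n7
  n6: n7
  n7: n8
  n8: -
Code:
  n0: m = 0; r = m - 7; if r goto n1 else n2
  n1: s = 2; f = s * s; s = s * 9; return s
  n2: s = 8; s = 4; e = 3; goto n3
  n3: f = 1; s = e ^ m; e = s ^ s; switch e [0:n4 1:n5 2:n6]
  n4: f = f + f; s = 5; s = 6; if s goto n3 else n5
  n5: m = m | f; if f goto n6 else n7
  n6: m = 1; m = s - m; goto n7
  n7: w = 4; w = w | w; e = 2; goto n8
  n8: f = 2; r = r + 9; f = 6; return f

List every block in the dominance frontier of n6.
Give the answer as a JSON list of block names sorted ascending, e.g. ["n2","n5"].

idom tree: n1←n0 n2←n0 n3←n2 n4←n3 n5←n3 n6←n3 n7←n3 n8←n7
Dom at joins:
  n3: preds {n2,n4}: {n0,n2} ∩ {n0,n2,n3,n4} = {n0,n2}; idom=n2
  n5: preds {n3,n4}: {n0,n2,n3} ∩ {n0,n2,n3,n4} = {n0,n2,n3}; idom=n3
  n6: preds {n3,n5}: {n0,n2,n3} ∩ {n0,n2,n3,n5} = {n0,n2,n3}; idom=n3
  n7: preds {n5,n6}: {n0,n2,n3,n5} ∩ {n0,n2,n3,n6} = {n0,n2,n3}; idom=n3

DF walk-up:
  join n3 pred n2: · stop@n2
  join n3 pred n4: n4→n3 stop@n2
  join n5 pred n3: · stop@n3
  join n5 pred n4: n4 stop@n3
  join n6 pred n3: · stop@n3
  join n6 pred n5: n5 stop@n3
  join n7 pred n5: n5 stop@n3
  join n7 pred n6: n6 stop@n3
  DF(n0)=∅
  DF(n1)=∅
  DF(n2)=∅
  DF(n3)={n3}
  DF(n4)={n3,n5}
  DF(n5)={n6,n7}
  DF(n6)={n7}
  DF(n7)=∅
  DF(n8)=∅

DF(n6) = ["n7"]

Answer: ["n7"]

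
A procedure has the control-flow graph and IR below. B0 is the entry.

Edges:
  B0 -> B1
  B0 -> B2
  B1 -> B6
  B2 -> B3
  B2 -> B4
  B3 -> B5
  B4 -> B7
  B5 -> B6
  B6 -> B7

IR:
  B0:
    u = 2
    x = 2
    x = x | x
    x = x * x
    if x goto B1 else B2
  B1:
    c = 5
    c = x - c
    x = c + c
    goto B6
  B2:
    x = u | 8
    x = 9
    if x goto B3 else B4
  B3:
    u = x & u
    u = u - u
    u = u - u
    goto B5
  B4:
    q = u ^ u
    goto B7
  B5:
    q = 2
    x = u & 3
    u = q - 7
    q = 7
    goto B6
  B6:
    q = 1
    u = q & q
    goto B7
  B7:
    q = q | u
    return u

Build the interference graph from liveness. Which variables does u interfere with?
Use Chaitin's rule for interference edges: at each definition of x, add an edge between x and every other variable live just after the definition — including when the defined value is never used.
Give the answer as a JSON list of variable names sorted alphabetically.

Block summaries:
  B0 def {u,x} use ∅
  B1 def {c,x} use {x}
  B2 def {x} use {u}
  B3 def {u} use {u,x}
  B4 def {q} use {u}
  B5 def {q,u,x} use {u}
  B6 def {q,u} use ∅
  B7 def {q} use {q,u}

Live sets:
  B0 li=∅ lo={u,x}
  B1 li={x} lo=∅
  B2 li={u} lo={u,x}
  B3 li={u,x} lo={u}
  B4 li={u} lo={q,u}
  B5 li={u} lo=∅
  B6 li=∅ lo={q,u}
  B7 li={q,u} lo=∅

Interference:
  c↔{x}
  q↔{u,x}
  u↔{q,x}
  x↔{c,q,u}

N(u) = ["q", "x"]

Answer: ["q", "x"]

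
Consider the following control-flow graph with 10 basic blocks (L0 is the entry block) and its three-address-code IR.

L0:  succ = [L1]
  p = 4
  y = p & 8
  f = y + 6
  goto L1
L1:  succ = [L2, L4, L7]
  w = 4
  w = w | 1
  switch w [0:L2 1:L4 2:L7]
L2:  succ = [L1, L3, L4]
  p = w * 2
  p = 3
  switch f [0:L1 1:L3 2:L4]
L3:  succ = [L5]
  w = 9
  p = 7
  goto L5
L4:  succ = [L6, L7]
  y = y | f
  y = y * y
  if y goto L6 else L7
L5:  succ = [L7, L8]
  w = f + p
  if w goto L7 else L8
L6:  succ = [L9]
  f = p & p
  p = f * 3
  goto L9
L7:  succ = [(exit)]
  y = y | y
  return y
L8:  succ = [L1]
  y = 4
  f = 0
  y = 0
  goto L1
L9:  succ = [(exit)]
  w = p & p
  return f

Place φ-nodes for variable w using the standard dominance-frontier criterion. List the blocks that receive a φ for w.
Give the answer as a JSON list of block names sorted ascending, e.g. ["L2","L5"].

Answer: ["L1", "L7"]

Derivation:
idom tree: L1←L0 L2←L1 L3←L2 L4←L1 L5←L3 L6←L4 L7←L1 L8←L5 L9←L6
Join-block Dom:
  L1: preds {L0,L2,L8}: {L0} ∩ {L0,L1,L2} ∩ {L0,L1,L2,L3,L5,L8} = {L0}; idom=L0
  L4: preds {L1,L2}: {L0,L1} ∩ {L0,L1,L2} = {L0,L1}; idom=L1
  L7: preds {L1,L4,L5}: {L0,L1} ∩ {L0,L1,L4} ∩ {L0,L1,L2,L3,L5} = {L0,L1}; idom=L1

DF derivation:
  join L1 pred L0: · stop@L0
  join L1 pred L2: L2→L1 stop@L0
  join L1 pred L8: L8→L5→L3→L2→L1 stop@L0
  join L4 pred L1: · stop@L1
  join L4 pred L2: L2 stop@L1
  join L7 pred L1: · stop@L1
  join L7 pred L4: L4 stop@L1
  join L7 pred L5: L5→L3→L2 stop@L1
  L0: DF=∅
  L1: DF={L1}
  L2: DF={L1,L4,L7}
  L3: DF={L1,L7}
  L4: DF={L7}
  L5: DF={L1,L7}
  L6: DF=∅
  L7: DF=∅
  L8: DF={L1}
  L9: DF=∅

φ for w: defs {L1,L3,L5,L9}
  DF⁺ = {L1,L7}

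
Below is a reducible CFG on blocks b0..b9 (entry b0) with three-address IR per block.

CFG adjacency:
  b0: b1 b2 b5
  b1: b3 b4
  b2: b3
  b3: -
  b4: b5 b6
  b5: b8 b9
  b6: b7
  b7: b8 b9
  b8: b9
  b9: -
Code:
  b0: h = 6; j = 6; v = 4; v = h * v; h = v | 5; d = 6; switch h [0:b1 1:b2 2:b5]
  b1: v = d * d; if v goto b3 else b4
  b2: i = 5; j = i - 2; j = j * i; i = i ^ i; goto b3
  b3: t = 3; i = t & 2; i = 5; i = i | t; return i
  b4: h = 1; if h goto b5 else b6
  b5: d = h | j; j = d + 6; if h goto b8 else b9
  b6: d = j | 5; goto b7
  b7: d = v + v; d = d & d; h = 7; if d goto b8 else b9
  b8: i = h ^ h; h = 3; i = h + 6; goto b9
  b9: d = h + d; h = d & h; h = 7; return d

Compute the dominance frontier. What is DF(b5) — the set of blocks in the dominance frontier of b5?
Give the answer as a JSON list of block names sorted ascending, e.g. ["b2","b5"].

Answer: ["b8", "b9"]

Derivation:
idom tree: b1←b0 b2←b0 b3←b0 b4←b1 b5←b0 b6←b4 b7←b6 b8←b0 b9←b0
Join-block Dom:
  b3: preds {b1,b2}: {b0,b1} ∩ {b0,b2} = {b0}; idom=b0
  b5: preds {b0,b4}: {b0} ∩ {b0,b1,b4} = {b0}; idom=b0
  b8: preds {b5,b7}: {b0,b5} ∩ {b0,b1,b4,b6,b7} = {b0}; idom=b0
  b9: preds {b5,b7,b8}: {b0,b5} ∩ {b0,b1,b4,b6,b7} ∩ {b0,b8} = {b0}; idom=b0

DF derivation:
  join b3 pred b1: b1 stop@b0
  join b3 pred b2: b2 stop@b0
  join b5 pred b0: · stop@b0
  join b5 pred b4: b4→b1 stop@b0
  join b8 pred b5: b5 stop@b0
  join b8 pred b7: b7→b6→b4→b1 stop@b0
  join b9 pred b5: b5 stop@b0
  join b9 pred b7: b7→b6→b4→b1 stop@b0
  join b9 pred b8: b8 stop@b0
  b0 → ∅
  b1 → {b3,b5,b8,b9}
  b2 → {b3}
  b3 → ∅
  b4 → {b5,b8,b9}
  b5 → {b8,b9}
  b6 → {b8,b9}
  b7 → {b8,b9}
  b8 → {b9}
  b9 → ∅

DF(b5) = ["b8", "b9"]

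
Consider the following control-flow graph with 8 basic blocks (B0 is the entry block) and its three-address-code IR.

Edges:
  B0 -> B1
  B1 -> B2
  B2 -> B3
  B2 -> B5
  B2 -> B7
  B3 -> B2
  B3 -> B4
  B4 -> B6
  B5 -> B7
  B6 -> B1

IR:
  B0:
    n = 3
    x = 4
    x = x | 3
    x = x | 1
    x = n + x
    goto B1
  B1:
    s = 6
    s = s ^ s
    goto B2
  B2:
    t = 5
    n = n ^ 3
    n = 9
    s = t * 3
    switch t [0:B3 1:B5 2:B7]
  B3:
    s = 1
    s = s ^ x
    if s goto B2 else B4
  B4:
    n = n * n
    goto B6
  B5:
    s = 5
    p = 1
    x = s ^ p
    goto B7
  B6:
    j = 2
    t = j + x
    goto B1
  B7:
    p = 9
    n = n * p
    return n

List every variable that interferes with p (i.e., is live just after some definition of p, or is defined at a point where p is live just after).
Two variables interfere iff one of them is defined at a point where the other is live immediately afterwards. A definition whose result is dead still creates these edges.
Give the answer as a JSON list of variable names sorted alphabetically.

def/use:
  B0: def={n,x} ue=∅
  B1: def={s} ue=∅
  B2: def={n,s,t} ue={n}
  B3: def={s} ue={x}
  B4: def={n} ue={n}
  B5: def={p,s,x} ue=∅
  B6: def={j,t} ue={x}
  B7: def={n,p} ue={n}

Backward fixpoint:
  B0: in=∅ out={n,x}
  B1: in={n,x} out={n,x}
  B2: in={n,x} out={n,x}
  B3: in={n,x} out={n,x}
  B4: in={n,x} out={n,x}
  B5: in={n} out={n}
  B6: in={n,x} out={n,x}
  B7: in={n} out=∅

Interfere edges:
  j — {n,x}
  n — {j,p,s,t,x}
  p — {n,s}
  s — {n,p,t,x}
  t — {n,s,x}
  x — {j,n,s,t}

N(p) = ["n", "s"]

Answer: ["n", "s"]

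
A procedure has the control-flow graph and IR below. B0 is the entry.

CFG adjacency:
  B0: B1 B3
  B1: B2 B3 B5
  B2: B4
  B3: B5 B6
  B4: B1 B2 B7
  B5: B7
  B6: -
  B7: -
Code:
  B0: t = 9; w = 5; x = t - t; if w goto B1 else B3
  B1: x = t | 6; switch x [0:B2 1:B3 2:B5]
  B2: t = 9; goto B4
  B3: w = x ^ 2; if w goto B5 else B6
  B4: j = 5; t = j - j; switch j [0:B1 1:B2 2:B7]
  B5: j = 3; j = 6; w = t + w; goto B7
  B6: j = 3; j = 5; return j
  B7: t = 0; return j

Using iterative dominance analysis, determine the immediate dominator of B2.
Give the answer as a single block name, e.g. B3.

idom tree: B1←B0 B2←B1 B3←B0 B4←B2 B5←B0 B6←B3 B7←B0
Dom at joins:
  B1: preds {B0,B4}: {B0} ∩ {B0,B1,B2,B4} = {B0}; idom=B0
  B2: preds {B1,B4}: {B0,B1} ∩ {B0,B1,B2,B4} = {B0,B1}; idom=B1
  B3: preds {B0,B1}: {B0} ∩ {B0,B1} = {B0}; idom=B0
  B5: preds {B1,B3}: {B0,B1} ∩ {B0,B3} = {B0}; idom=B0
  B7: preds {B4,B5}: {B0,B1,B2,B4} ∩ {B0,B5} = {B0}; idom=B0

idom(B2) = B1

Answer: B1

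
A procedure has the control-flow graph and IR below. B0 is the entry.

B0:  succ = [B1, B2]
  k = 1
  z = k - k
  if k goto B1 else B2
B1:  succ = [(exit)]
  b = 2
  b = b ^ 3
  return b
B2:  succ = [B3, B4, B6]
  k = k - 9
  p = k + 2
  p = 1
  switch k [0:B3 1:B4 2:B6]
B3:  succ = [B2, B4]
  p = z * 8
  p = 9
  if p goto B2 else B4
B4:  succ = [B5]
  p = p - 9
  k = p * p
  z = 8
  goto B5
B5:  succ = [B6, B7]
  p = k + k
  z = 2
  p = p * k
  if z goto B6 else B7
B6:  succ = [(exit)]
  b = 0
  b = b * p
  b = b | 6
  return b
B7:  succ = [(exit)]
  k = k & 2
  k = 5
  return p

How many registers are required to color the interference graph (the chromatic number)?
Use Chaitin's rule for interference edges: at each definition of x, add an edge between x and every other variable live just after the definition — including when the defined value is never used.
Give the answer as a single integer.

Answer: 3

Derivation:
Per-block:
  B0 def {k,z} use ∅
  B1 def {b} use ∅
  B2 def {k,p} use {k}
  B3 def {p} use {z}
  B4 def {k,p,z} use {p}
  B5 def {p,z} use {k}
  B6 def {b} use {p}
  B7 def {k} use {k,p}

Liveness:
  B0 li=∅ lo={k,z}
  B1 li=∅ lo=∅
  B2 li={k,z} lo={k,p,z}
  B3 li={k,z} lo={k,p,z}
  B4 li={p} lo={k}
  B5 li={k} lo={k,p}
  B6 li={p} lo=∅
  B7 li={k,p} lo=∅

Conflict graph:
  b — {p}
  k — {p,z}
  p — {b,k,z}
  z — {k,p}

Registers:
  lower bound: {k,p,z} mutually conflict ⇒ χ ≥ 3
  3-colouring: R0={p}  R1={b,k}  R2={z}
  χ = 3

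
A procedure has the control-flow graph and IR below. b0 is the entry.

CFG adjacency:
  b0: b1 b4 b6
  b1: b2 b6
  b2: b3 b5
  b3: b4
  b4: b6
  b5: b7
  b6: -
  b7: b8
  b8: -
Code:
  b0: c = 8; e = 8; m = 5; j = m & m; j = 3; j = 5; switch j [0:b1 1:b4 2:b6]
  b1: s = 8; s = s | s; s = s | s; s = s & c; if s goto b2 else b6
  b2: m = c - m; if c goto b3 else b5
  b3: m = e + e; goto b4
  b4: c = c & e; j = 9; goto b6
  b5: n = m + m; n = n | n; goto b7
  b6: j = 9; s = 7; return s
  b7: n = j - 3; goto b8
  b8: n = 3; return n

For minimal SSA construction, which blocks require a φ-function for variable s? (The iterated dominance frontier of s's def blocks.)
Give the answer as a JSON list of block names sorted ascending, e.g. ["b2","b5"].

idom tree: b1←b0 b2←b1 b3←b2 b4←b0 b5←b2 b6←b0 b7←b5 b8←b7
Dom∩ at merges:
  b4: preds {b0,b3}: {b0} ∩ {b0,b1,b2,b3} = {b0}; idom=b0
  b6: preds {b0,b1,b4}: {b0} ∩ {b0,b1} ∩ {b0,b4} = {b0}; idom=b0

DF walk-up:
  b4←b0: walk · to b0
  b4←b3: walk b3→b2→b1 to b0
  b6←b0: walk · to b0
  b6←b1: walk b1 to b0
  b6←b4: walk b4 to b0
  b0 → ∅
  b1 → {b4,b6}
  b2 → {b4}
  b3 → {b4}
  b4 → {b6}
  b5 → ∅
  b6 → ∅
  b7 → ∅
  b8 → ∅

φ for s: defs {b1,b6}
  DF⁺ = {b4,b6}

Answer: ["b4", "b6"]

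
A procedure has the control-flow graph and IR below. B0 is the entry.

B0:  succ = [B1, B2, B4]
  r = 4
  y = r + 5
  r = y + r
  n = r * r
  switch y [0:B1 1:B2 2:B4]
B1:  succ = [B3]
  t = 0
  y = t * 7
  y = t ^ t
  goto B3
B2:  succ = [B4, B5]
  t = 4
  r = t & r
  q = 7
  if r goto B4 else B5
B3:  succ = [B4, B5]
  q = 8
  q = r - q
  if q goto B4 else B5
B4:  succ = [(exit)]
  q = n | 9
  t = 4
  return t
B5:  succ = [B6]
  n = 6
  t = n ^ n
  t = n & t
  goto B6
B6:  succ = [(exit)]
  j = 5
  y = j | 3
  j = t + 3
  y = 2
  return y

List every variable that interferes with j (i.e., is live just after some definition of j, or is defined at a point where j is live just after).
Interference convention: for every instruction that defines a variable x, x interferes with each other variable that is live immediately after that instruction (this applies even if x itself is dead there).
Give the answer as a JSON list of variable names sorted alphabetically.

Block summaries:
  B0: {n,r,y} / ∅
  B1: {t,y} / ∅
  B2: {q,r,t} / {r}
  B3: {q} / {r}
  B4: {q,t} / {n}
  B5: {n,t} / ∅
  B6: {j,y} / {t}

Backward fixpoint:
  B0 li=∅ lo={n,r}
  B1 li={n,r} lo={n,r}
  B2 li={n,r} lo={n}
  B3 li={n,r} lo={n}
  B4 li={n} lo=∅
  B5 li=∅ lo={t}
  B6 li={t} lo=∅

Interfere edges:
  j — {t}
  n — {q,r,t,y}
  q — {n,r}
  r — {n,q,t,y}
  t — {j,n,r,y}
  y — {n,r,t}

N(j) = ["t"]

Answer: ["t"]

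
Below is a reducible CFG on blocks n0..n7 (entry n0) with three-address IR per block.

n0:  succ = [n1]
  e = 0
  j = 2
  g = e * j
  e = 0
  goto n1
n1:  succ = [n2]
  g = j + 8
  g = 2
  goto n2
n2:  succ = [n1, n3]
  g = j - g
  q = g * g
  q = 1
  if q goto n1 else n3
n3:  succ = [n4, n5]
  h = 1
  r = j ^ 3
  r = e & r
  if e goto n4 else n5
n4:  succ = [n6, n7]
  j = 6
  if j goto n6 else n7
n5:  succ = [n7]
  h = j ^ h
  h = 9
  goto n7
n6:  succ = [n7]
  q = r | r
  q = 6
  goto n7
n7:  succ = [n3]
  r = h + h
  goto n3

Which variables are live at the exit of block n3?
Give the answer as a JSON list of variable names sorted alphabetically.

Answer: ["e", "h", "j", "r"]

Derivation:
Block summaries:
  n0: def={e,g,j} ue=∅
  n1: def={g} ue={j}
  n2: def={g,q} ue={g,j}
  n3: def={h,r} ue={e,j}
  n4: def={j} ue=∅
  n5: def={h} ue={h,j}
  n6: def={q} ue={r}
  n7: def={r} ue={h}

Backward fixpoint:
  n0 li=∅ lo={e,j}
  n1 li={e,j} lo={e,g,j}
  n2 li={e,g,j} lo={e,j}
  n3 li={e,j} lo={e,h,j,r}
  n4 li={e,h,r} lo={e,h,j,r}
  n5 li={e,h,j} lo={e,h,j}
  n6 li={e,h,j,r} lo={e,h,j}
  n7 li={e,h,j} lo={e,j}

live-out(n3) = ["e", "h", "j", "r"]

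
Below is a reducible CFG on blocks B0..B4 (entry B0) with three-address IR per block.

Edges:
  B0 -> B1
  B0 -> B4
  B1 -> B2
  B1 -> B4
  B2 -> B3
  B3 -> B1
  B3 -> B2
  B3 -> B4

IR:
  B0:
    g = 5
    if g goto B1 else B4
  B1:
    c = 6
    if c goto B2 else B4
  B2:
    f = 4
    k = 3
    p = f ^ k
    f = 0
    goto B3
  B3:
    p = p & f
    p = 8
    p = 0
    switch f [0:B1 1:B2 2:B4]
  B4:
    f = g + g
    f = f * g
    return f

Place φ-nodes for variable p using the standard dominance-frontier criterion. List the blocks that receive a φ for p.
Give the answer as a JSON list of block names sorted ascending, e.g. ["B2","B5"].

Answer: ["B1", "B2", "B4"]

Working:
idom tree: B1←B0 B2←B1 B3←B2 B4←B0
Dom∩ at merges:
  B1: preds {B0,B3}: {B0} ∩ {B0,B1,B2,B3} = {B0}; idom=B0
  B2: preds {B1,B3}: {B0,B1} ∩ {B0,B1,B2,B3} = {B0,B1}; idom=B1
  B4: preds {B0,B1,B3}: {B0} ∩ {B0,B1} ∩ {B0,B1,B2,B3} = {B0}; idom=B0

DF walk-up:
  join B1 pred B0: · stop@B0
  join B1 pred B3: B3→B2→B1 stop@B0
  join B2 pred B1: · stop@B1
  join B2 pred B3: B3→B2 stop@B1
  join B4 pred B0: · stop@B0
  join B4 pred B1: B1 stop@B0
  join B4 pred B3: B3→B2→B1 stop@B0
  B0: DF=∅
  B1: DF={B1,B4}
  B2: DF={B1,B2,B4}
  B3: DF={B1,B2,B4}
  B4: DF=∅

φ for p: defs {B2,B3}
  DF⁺ = {B1,B2,B4}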